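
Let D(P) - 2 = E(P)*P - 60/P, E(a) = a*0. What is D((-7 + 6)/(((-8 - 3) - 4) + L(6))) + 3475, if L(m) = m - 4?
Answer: 2697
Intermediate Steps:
L(m) = -4 + m
E(a) = 0
D(P) = 2 - 60/P (D(P) = 2 + (0*P - 60/P) = 2 + (0 - 60/P) = 2 - 60/P)
D((-7 + 6)/(((-8 - 3) - 4) + L(6))) + 3475 = (2 - 60*(((-8 - 3) - 4) + (-4 + 6))/(-7 + 6)) + 3475 = (2 - 60/((-1/((-11 - 4) + 2)))) + 3475 = (2 - 60/((-1/(-15 + 2)))) + 3475 = (2 - 60/((-1/(-13)))) + 3475 = (2 - 60/((-1*(-1/13)))) + 3475 = (2 - 60/1/13) + 3475 = (2 - 60*13) + 3475 = (2 - 780) + 3475 = -778 + 3475 = 2697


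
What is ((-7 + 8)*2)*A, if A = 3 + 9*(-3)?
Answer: -48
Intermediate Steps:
A = -24 (A = 3 - 27 = -24)
((-7 + 8)*2)*A = ((-7 + 8)*2)*(-24) = (1*2)*(-24) = 2*(-24) = -48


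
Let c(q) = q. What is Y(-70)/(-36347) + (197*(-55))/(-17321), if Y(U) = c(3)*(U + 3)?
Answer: 397301266/629566387 ≈ 0.63107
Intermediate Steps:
Y(U) = 9 + 3*U (Y(U) = 3*(U + 3) = 3*(3 + U) = 9 + 3*U)
Y(-70)/(-36347) + (197*(-55))/(-17321) = (9 + 3*(-70))/(-36347) + (197*(-55))/(-17321) = (9 - 210)*(-1/36347) - 10835*(-1/17321) = -201*(-1/36347) + 10835/17321 = 201/36347 + 10835/17321 = 397301266/629566387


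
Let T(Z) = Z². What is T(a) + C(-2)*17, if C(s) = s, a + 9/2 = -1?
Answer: -15/4 ≈ -3.7500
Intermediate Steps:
a = -11/2 (a = -9/2 - 1 = -11/2 ≈ -5.5000)
T(a) + C(-2)*17 = (-11/2)² - 2*17 = 121/4 - 34 = -15/4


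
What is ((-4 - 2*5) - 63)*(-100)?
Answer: 7700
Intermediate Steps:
((-4 - 2*5) - 63)*(-100) = ((-4 - 10) - 63)*(-100) = (-14 - 63)*(-100) = -77*(-100) = 7700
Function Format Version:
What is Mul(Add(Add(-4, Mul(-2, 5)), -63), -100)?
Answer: 7700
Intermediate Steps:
Mul(Add(Add(-4, Mul(-2, 5)), -63), -100) = Mul(Add(Add(-4, -10), -63), -100) = Mul(Add(-14, -63), -100) = Mul(-77, -100) = 7700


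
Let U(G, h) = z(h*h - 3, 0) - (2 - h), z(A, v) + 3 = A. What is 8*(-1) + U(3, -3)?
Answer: -10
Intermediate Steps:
z(A, v) = -3 + A
U(G, h) = -8 + h + h² (U(G, h) = (-3 + (h*h - 3)) - (2 - h) = (-3 + (h² - 3)) + (-2 + h) = (-3 + (-3 + h²)) + (-2 + h) = (-6 + h²) + (-2 + h) = -8 + h + h²)
8*(-1) + U(3, -3) = 8*(-1) + (-8 - 3 + (-3)²) = -8 + (-8 - 3 + 9) = -8 - 2 = -10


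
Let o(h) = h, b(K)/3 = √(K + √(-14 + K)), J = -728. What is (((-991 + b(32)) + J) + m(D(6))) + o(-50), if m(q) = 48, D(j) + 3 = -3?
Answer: -1721 + 3*√(32 + 3*√2) ≈ -1702.9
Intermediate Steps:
D(j) = -6 (D(j) = -3 - 3 = -6)
b(K) = 3*√(K + √(-14 + K))
(((-991 + b(32)) + J) + m(D(6))) + o(-50) = (((-991 + 3*√(32 + √(-14 + 32))) - 728) + 48) - 50 = (((-991 + 3*√(32 + √18)) - 728) + 48) - 50 = (((-991 + 3*√(32 + 3*√2)) - 728) + 48) - 50 = ((-1719 + 3*√(32 + 3*√2)) + 48) - 50 = (-1671 + 3*√(32 + 3*√2)) - 50 = -1721 + 3*√(32 + 3*√2)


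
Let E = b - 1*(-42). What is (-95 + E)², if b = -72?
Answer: 15625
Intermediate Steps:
E = -30 (E = -72 - 1*(-42) = -72 + 42 = -30)
(-95 + E)² = (-95 - 30)² = (-125)² = 15625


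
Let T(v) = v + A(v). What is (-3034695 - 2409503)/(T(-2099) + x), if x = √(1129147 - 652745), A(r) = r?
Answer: 11427371602/8573401 + 2722099*√476402/8573401 ≈ 1552.0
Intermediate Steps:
T(v) = 2*v (T(v) = v + v = 2*v)
x = √476402 ≈ 690.22
(-3034695 - 2409503)/(T(-2099) + x) = (-3034695 - 2409503)/(2*(-2099) + √476402) = -5444198/(-4198 + √476402)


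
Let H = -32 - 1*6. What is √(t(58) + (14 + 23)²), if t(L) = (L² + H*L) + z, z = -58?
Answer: √2471 ≈ 49.709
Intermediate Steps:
H = -38 (H = -32 - 6 = -38)
t(L) = -58 + L² - 38*L (t(L) = (L² - 38*L) - 58 = -58 + L² - 38*L)
√(t(58) + (14 + 23)²) = √((-58 + 58² - 38*58) + (14 + 23)²) = √((-58 + 3364 - 2204) + 37²) = √(1102 + 1369) = √2471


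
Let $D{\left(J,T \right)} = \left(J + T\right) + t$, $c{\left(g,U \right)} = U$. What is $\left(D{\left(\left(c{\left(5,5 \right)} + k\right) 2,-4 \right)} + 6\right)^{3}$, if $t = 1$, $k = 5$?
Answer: $12167$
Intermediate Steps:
$D{\left(J,T \right)} = 1 + J + T$ ($D{\left(J,T \right)} = \left(J + T\right) + 1 = 1 + J + T$)
$\left(D{\left(\left(c{\left(5,5 \right)} + k\right) 2,-4 \right)} + 6\right)^{3} = \left(\left(1 + \left(5 + 5\right) 2 - 4\right) + 6\right)^{3} = \left(\left(1 + 10 \cdot 2 - 4\right) + 6\right)^{3} = \left(\left(1 + 20 - 4\right) + 6\right)^{3} = \left(17 + 6\right)^{3} = 23^{3} = 12167$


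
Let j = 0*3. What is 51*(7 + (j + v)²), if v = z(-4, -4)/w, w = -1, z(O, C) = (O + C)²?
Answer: 209253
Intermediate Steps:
z(O, C) = (C + O)²
j = 0
v = -64 (v = (-4 - 4)²/(-1) = (-8)²*(-1) = 64*(-1) = -64)
51*(7 + (j + v)²) = 51*(7 + (0 - 64)²) = 51*(7 + (-64)²) = 51*(7 + 4096) = 51*4103 = 209253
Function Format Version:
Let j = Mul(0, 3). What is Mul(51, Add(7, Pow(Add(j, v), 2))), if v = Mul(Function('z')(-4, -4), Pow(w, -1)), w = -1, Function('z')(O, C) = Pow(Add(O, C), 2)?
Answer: 209253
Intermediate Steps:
Function('z')(O, C) = Pow(Add(C, O), 2)
j = 0
v = -64 (v = Mul(Pow(Add(-4, -4), 2), Pow(-1, -1)) = Mul(Pow(-8, 2), -1) = Mul(64, -1) = -64)
Mul(51, Add(7, Pow(Add(j, v), 2))) = Mul(51, Add(7, Pow(Add(0, -64), 2))) = Mul(51, Add(7, Pow(-64, 2))) = Mul(51, Add(7, 4096)) = Mul(51, 4103) = 209253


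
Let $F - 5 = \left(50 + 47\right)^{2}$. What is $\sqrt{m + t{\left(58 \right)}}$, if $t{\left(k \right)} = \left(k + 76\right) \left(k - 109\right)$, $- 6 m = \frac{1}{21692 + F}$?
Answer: $\frac{5 i \sqrt{2380486982403}}{93318} \approx 82.668 i$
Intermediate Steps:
$F = 9414$ ($F = 5 + \left(50 + 47\right)^{2} = 5 + 97^{2} = 5 + 9409 = 9414$)
$m = - \frac{1}{186636}$ ($m = - \frac{1}{6 \left(21692 + 9414\right)} = - \frac{1}{6 \cdot 31106} = \left(- \frac{1}{6}\right) \frac{1}{31106} = - \frac{1}{186636} \approx -5.358 \cdot 10^{-6}$)
$t{\left(k \right)} = \left(-109 + k\right) \left(76 + k\right)$ ($t{\left(k \right)} = \left(76 + k\right) \left(-109 + k\right) = \left(-109 + k\right) \left(76 + k\right)$)
$\sqrt{m + t{\left(58 \right)}} = \sqrt{- \frac{1}{186636} - \left(10198 - 3364\right)} = \sqrt{- \frac{1}{186636} - 6834} = \sqrt{- \frac{1275470425}{186636}} = \frac{5 i \sqrt{2380486982403}}{93318}$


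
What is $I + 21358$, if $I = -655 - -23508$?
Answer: $44211$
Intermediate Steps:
$I = 22853$ ($I = -655 + 23508 = 22853$)
$I + 21358 = 22853 + 21358 = 44211$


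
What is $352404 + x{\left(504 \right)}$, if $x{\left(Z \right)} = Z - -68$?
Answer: $352976$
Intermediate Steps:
$x{\left(Z \right)} = 68 + Z$ ($x{\left(Z \right)} = Z + 68 = 68 + Z$)
$352404 + x{\left(504 \right)} = 352404 + \left(68 + 504\right) = 352404 + 572 = 352976$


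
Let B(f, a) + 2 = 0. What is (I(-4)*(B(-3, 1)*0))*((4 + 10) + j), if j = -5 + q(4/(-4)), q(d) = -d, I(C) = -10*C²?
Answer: 0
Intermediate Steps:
B(f, a) = -2 (B(f, a) = -2 + 0 = -2)
j = -4 (j = -5 - 4/(-4) = -5 - 4*(-1)/4 = -5 - 1*(-1) = -5 + 1 = -4)
(I(-4)*(B(-3, 1)*0))*((4 + 10) + j) = ((-10*(-4)²)*(-2*0))*((4 + 10) - 4) = (-10*16*0)*(14 - 4) = -160*0*10 = 0*10 = 0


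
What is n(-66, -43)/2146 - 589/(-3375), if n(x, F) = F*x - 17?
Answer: 10784869/7242750 ≈ 1.4891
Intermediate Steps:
n(x, F) = -17 + F*x
n(-66, -43)/2146 - 589/(-3375) = (-17 - 43*(-66))/2146 - 589/(-3375) = (-17 + 2838)*(1/2146) - 589*(-1/3375) = 2821*(1/2146) + 589/3375 = 2821/2146 + 589/3375 = 10784869/7242750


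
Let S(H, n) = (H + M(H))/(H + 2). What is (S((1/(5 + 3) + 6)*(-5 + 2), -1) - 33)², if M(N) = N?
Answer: 16232841/17161 ≈ 945.92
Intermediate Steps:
S(H, n) = 2*H/(2 + H) (S(H, n) = (H + H)/(H + 2) = (2*H)/(2 + H) = 2*H/(2 + H))
(S((1/(5 + 3) + 6)*(-5 + 2), -1) - 33)² = (2*((1/(5 + 3) + 6)*(-5 + 2))/(2 + (1/(5 + 3) + 6)*(-5 + 2)) - 33)² = (2*((1/8 + 6)*(-3))/(2 + (1/8 + 6)*(-3)) - 33)² = (2*((⅛ + 6)*(-3))/(2 + (⅛ + 6)*(-3)) - 33)² = (2*((49/8)*(-3))/(2 + (49/8)*(-3)) - 33)² = (2*(-147/8)/(2 - 147/8) - 33)² = (2*(-147/8)/(-131/8) - 33)² = (2*(-147/8)*(-8/131) - 33)² = (294/131 - 33)² = (-4029/131)² = 16232841/17161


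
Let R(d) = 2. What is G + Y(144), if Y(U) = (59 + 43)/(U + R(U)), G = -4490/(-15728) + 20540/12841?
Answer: 19045948989/7371658552 ≈ 2.5837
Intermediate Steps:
G = 190354605/100981624 (G = -4490*(-1/15728) + 20540*(1/12841) = 2245/7864 + 20540/12841 = 190354605/100981624 ≈ 1.8850)
Y(U) = 102/(2 + U) (Y(U) = (59 + 43)/(U + 2) = 102/(2 + U))
G + Y(144) = 190354605/100981624 + 102/(2 + 144) = 190354605/100981624 + 102/146 = 190354605/100981624 + 102*(1/146) = 190354605/100981624 + 51/73 = 19045948989/7371658552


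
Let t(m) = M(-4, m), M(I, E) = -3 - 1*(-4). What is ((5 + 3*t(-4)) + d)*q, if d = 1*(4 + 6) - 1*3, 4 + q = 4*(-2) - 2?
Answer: -210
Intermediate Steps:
M(I, E) = 1 (M(I, E) = -3 + 4 = 1)
t(m) = 1
q = -14 (q = -4 + (4*(-2) - 2) = -4 + (-8 - 2) = -4 - 10 = -14)
d = 7 (d = 1*10 - 3 = 10 - 3 = 7)
((5 + 3*t(-4)) + d)*q = ((5 + 3*1) + 7)*(-14) = ((5 + 3) + 7)*(-14) = (8 + 7)*(-14) = 15*(-14) = -210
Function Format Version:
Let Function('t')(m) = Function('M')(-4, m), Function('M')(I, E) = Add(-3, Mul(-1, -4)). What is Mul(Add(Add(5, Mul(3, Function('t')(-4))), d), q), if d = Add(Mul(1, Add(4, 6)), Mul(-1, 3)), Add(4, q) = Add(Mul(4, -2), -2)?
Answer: -210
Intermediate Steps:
Function('M')(I, E) = 1 (Function('M')(I, E) = Add(-3, 4) = 1)
Function('t')(m) = 1
q = -14 (q = Add(-4, Add(Mul(4, -2), -2)) = Add(-4, Add(-8, -2)) = Add(-4, -10) = -14)
d = 7 (d = Add(Mul(1, 10), -3) = Add(10, -3) = 7)
Mul(Add(Add(5, Mul(3, Function('t')(-4))), d), q) = Mul(Add(Add(5, Mul(3, 1)), 7), -14) = Mul(Add(Add(5, 3), 7), -14) = Mul(Add(8, 7), -14) = Mul(15, -14) = -210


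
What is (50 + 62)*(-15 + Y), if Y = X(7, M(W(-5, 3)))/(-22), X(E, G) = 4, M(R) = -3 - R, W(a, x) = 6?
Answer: -18704/11 ≈ -1700.4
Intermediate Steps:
Y = -2/11 (Y = 4/(-22) = 4*(-1/22) = -2/11 ≈ -0.18182)
(50 + 62)*(-15 + Y) = (50 + 62)*(-15 - 2/11) = 112*(-167/11) = -18704/11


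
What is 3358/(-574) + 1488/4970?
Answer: -565541/101885 ≈ -5.5508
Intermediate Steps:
3358/(-574) + 1488/4970 = 3358*(-1/574) + 1488*(1/4970) = -1679/287 + 744/2485 = -565541/101885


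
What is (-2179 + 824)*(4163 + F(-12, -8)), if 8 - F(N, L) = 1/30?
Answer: -33909959/6 ≈ -5.6517e+6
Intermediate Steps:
F(N, L) = 239/30 (F(N, L) = 8 - 1/30 = 239/30)
(-2179 + 824)*(4163 + F(-12, -8)) = (-2179 + 824)*(4163 + 239/30) = -1355*125129/30 = -33909959/6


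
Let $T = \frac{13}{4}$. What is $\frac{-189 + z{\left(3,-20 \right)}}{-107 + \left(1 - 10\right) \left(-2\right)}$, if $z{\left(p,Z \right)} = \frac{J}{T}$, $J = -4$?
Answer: $\frac{2473}{1157} \approx 2.1374$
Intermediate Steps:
$T = \frac{13}{4}$ ($T = 13 \cdot \frac{1}{4} = \frac{13}{4} \approx 3.25$)
$z{\left(p,Z \right)} = - \frac{16}{13}$ ($z{\left(p,Z \right)} = - \frac{4}{\frac{13}{4}} = \left(-4\right) \frac{4}{13} = - \frac{16}{13}$)
$\frac{-189 + z{\left(3,-20 \right)}}{-107 + \left(1 - 10\right) \left(-2\right)} = \frac{-189 - \frac{16}{13}}{-107 + \left(1 - 10\right) \left(-2\right)} = - \frac{2473}{13 \left(-107 - -18\right)} = - \frac{2473}{13 \left(-107 + 18\right)} = - \frac{2473}{13 \left(-89\right)} = \left(- \frac{2473}{13}\right) \left(- \frac{1}{89}\right) = \frac{2473}{1157}$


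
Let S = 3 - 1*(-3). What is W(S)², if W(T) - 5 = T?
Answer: 121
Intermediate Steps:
S = 6 (S = 3 + 3 = 6)
W(T) = 5 + T
W(S)² = (5 + 6)² = 11² = 121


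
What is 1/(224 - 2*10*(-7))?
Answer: 1/364 ≈ 0.0027473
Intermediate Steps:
1/(224 - 2*10*(-7)) = 1/(224 - 20*(-7)) = 1/(224 + 140) = 1/364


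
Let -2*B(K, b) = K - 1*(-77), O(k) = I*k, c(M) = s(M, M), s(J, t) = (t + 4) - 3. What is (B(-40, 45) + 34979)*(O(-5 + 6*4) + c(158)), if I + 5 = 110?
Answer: 75304917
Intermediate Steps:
I = 105 (I = -5 + 110 = 105)
s(J, t) = 1 + t (s(J, t) = (4 + t) - 3 = 1 + t)
c(M) = 1 + M
O(k) = 105*k
B(K, b) = -77/2 - K/2 (B(K, b) = -(K - 1*(-77))/2 = -(K + 77)/2 = -(77 + K)/2 = -77/2 - K/2)
(B(-40, 45) + 34979)*(O(-5 + 6*4) + c(158)) = ((-77/2 - 1/2*(-40)) + 34979)*(105*(-5 + 6*4) + (1 + 158)) = ((-77/2 + 20) + 34979)*(105*(-5 + 24) + 159) = (-37/2 + 34979)*(105*19 + 159) = 69921*(1995 + 159)/2 = (69921/2)*2154 = 75304917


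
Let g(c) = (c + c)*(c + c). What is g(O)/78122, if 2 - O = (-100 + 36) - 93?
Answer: 954/737 ≈ 1.2944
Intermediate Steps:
O = 159 (O = 2 - ((-100 + 36) - 93) = 2 - (-64 - 93) = 2 - 1*(-157) = 2 + 157 = 159)
g(c) = 4*c**2 (g(c) = (2*c)*(2*c) = 4*c**2)
g(O)/78122 = (4*159**2)/78122 = (4*25281)*(1/78122) = 101124*(1/78122) = 954/737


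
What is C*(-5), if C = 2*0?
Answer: 0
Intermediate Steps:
C = 0
C*(-5) = 0*(-5) = 0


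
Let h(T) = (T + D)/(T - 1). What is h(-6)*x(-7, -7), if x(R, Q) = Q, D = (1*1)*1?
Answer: -5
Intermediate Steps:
D = 1 (D = 1*1 = 1)
h(T) = (1 + T)/(-1 + T) (h(T) = (T + 1)/(T - 1) = (1 + T)/(-1 + T))
h(-6)*x(-7, -7) = ((1 - 6)/(-1 - 6))*(-7) = (-5/(-7))*(-7) = -1/7*(-5)*(-7) = (5/7)*(-7) = -5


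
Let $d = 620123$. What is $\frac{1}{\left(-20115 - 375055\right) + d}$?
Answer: $\frac{1}{224953} \approx 4.4454 \cdot 10^{-6}$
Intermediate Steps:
$\frac{1}{\left(-20115 - 375055\right) + d} = \frac{1}{\left(-20115 - 375055\right) + 620123} = \frac{1}{-395170 + 620123} = \frac{1}{224953}$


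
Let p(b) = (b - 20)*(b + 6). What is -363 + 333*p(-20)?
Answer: 186117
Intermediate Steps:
p(b) = (-20 + b)*(6 + b)
-363 + 333*p(-20) = -363 + 333*(-120 + (-20)**2 - 14*(-20)) = -363 + 333*(-120 + 400 + 280) = -363 + 333*560 = -363 + 186480 = 186117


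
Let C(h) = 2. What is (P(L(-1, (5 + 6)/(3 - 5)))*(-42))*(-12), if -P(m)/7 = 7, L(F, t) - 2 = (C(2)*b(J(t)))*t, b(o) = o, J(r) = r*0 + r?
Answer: -24696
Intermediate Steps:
J(r) = r (J(r) = 0 + r = r)
L(F, t) = 2 + 2*t**2 (L(F, t) = 2 + (2*t)*t = 2 + 2*t**2)
P(m) = -49 (P(m) = -7*7 = -49)
(P(L(-1, (5 + 6)/(3 - 5)))*(-42))*(-12) = -49*(-42)*(-12) = 2058*(-12) = -24696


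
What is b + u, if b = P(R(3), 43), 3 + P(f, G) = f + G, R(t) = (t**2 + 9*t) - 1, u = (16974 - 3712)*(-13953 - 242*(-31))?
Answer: -85553087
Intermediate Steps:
u = -85553162 (u = 13262*(-13953 + 7502) = 13262*(-6451) = -85553162)
R(t) = -1 + t**2 + 9*t
P(f, G) = -3 + G + f (P(f, G) = -3 + (f + G) = -3 + (G + f) = -3 + G + f)
b = 75 (b = -3 + 43 + (-1 + 3**2 + 9*3) = -3 + 43 + (-1 + 9 + 27) = -3 + 43 + 35 = 75)
b + u = 75 - 85553162 = -85553087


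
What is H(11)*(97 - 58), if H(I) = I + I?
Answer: 858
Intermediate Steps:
H(I) = 2*I
H(11)*(97 - 58) = (2*11)*(97 - 58) = 22*39 = 858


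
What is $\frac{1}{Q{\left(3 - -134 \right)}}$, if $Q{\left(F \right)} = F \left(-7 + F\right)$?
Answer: $\frac{1}{17810} \approx 5.6148 \cdot 10^{-5}$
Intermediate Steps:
$\frac{1}{Q{\left(3 - -134 \right)}} = \frac{1}{\left(3 - -134\right) \left(-7 + \left(3 - -134\right)\right)} = \frac{1}{\left(3 + 134\right) \left(-7 + \left(3 + 134\right)\right)} = \frac{1}{137 \left(-7 + 137\right)} = \frac{1}{137 \cdot 130} = \frac{1}{17810}$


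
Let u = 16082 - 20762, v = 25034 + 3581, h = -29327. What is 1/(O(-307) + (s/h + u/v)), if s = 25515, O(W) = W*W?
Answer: 167838421/15818429868412 ≈ 1.0610e-5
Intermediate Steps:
O(W) = W²
v = 28615
u = -4680
1/(O(-307) + (s/h + u/v)) = 1/((-307)² + (25515/(-29327) - 4680/28615)) = 1/(94249 + (25515*(-1/29327) - 4680*1/28615)) = 1/(94249 + (-25515/29327 - 936/5723)) = 1/(94249 - 173472417/167838421) = 1/(15818429868412/167838421) = 167838421/15818429868412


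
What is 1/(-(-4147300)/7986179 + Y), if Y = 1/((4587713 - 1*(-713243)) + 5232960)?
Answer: 84125738746964/43687317812979 ≈ 1.9256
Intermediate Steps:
Y = 1/10533916 (Y = 1/((4587713 + 713243) + 5232960) = 1/(5300956 + 5232960) = 1/10533916 ≈ 9.4931e-8)
1/(-(-4147300)/7986179 + Y) = 1/(-(-4147300)/7986179 + 1/10533916) = 1/(-1*(-4147300/7986179) + 1/10533916) = 1/(4147300/7986179 + 1/10533916) = 1/(43687317812979/84125738746964) = 84125738746964/43687317812979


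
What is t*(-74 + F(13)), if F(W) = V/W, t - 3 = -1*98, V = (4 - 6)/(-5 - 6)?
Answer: 1005100/143 ≈ 7028.7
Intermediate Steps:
V = 2/11 (V = -2/(-11) = -2*(-1/11) = 2/11 ≈ 0.18182)
t = -95 (t = 3 - 1*98 = 3 - 98 = -95)
F(W) = 2/(11*W)
t*(-74 + F(13)) = -95*(-74 + (2/11)/13) = -95*(-74 + (2/11)*(1/13)) = -95*(-74 + 2/143) = -95*(-10580/143) = 1005100/143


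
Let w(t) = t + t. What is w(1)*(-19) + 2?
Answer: -36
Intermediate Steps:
w(t) = 2*t
w(1)*(-19) + 2 = (2*1)*(-19) + 2 = 2*(-19) + 2 = -38 + 2 = -36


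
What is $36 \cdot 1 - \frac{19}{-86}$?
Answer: $\frac{3115}{86} \approx 36.221$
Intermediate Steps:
$36 \cdot 1 - \frac{19}{-86} = 36 - - \frac{19}{86} = 36 + \frac{19}{86} = \frac{3115}{86}$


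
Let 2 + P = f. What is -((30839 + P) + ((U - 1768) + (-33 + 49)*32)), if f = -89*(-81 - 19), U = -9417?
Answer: -29064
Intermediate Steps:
f = 8900 (f = -89*(-100) = 8900)
P = 8898 (P = -2 + 8900 = 8898)
-((30839 + P) + ((U - 1768) + (-33 + 49)*32)) = -((30839 + 8898) + ((-9417 - 1768) + (-33 + 49)*32)) = -(39737 + (-11185 + 16*32)) = -(39737 + (-11185 + 512)) = -(39737 - 10673) = -1*29064 = -29064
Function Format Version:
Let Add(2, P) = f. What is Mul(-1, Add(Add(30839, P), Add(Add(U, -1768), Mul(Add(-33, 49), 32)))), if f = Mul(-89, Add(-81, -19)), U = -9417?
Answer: -29064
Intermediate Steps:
f = 8900 (f = Mul(-89, -100) = 8900)
P = 8898 (P = Add(-2, 8900) = 8898)
Mul(-1, Add(Add(30839, P), Add(Add(U, -1768), Mul(Add(-33, 49), 32)))) = Mul(-1, Add(Add(30839, 8898), Add(Add(-9417, -1768), Mul(Add(-33, 49), 32)))) = Mul(-1, Add(39737, Add(-11185, Mul(16, 32)))) = Mul(-1, Add(39737, Add(-11185, 512))) = Mul(-1, Add(39737, -10673)) = Mul(-1, 29064) = -29064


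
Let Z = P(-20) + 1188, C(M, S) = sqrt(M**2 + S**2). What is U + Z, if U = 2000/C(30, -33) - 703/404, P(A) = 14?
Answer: 484905/404 + 2000*sqrt(221)/663 ≈ 1245.1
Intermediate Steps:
Z = 1202 (Z = 14 + 1188 = 1202)
U = -703/404 + 2000*sqrt(221)/663 (U = 2000/(sqrt(30**2 + (-33)**2)) - 703/404 = 2000/(sqrt(900 + 1089)) - 703*1/404 = 2000/(sqrt(1989)) - 703/404 = 2000/((3*sqrt(221))) - 703/404 = 2000*(sqrt(221)/663) - 703/404 = 2000*sqrt(221)/663 - 703/404 = -703/404 + 2000*sqrt(221)/663 ≈ 43.105)
U + Z = (-703/404 + 2000*sqrt(221)/663) + 1202 = 484905/404 + 2000*sqrt(221)/663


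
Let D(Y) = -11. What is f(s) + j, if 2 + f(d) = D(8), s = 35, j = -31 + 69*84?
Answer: 5752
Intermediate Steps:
j = 5765 (j = -31 + 5796 = 5765)
f(d) = -13 (f(d) = -2 - 11 = -13)
f(s) + j = -13 + 5765 = 5752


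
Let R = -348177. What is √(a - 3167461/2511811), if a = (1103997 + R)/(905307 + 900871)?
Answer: I*√12009646838072473076641/119388888641 ≈ 0.91791*I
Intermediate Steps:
a = 19890/47531 (a = (1103997 - 348177)/(905307 + 900871) = 755820/1806178 = 755820*(1/1806178) = 19890/47531 ≈ 0.41846)
√(a - 3167461/2511811) = √(19890/47531 - 3167461/2511811) = √(-100592668001/119388888641) = I*√12009646838072473076641/119388888641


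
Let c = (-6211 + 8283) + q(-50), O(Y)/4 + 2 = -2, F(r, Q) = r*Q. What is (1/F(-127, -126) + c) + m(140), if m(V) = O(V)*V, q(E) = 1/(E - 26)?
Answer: -102164731/608076 ≈ -168.01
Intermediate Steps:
F(r, Q) = Q*r
O(Y) = -16 (O(Y) = -8 + 4*(-2) = -8 - 8 = -16)
q(E) = 1/(-26 + E)
c = 157471/76 (c = (-6211 + 8283) + 1/(-26 - 50) = 2072 + 1/(-76) = 2072 - 1/76 = 157471/76 ≈ 2072.0)
m(V) = -16*V
(1/F(-127, -126) + c) + m(140) = (1/(-126*(-127)) + 157471/76) - 16*140 = (1/16002 + 157471/76) - 2240 = 1259925509/608076 - 2240 = -102164731/608076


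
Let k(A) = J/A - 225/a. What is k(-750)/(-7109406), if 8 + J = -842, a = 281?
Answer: -701/14983073145 ≈ -4.6786e-8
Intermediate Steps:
J = -850 (J = -8 - 842 = -850)
k(A) = -225/281 - 850/A (k(A) = -850/A - 225/281 = -225/281 - 850/A)
k(-750)/(-7109406) = (-225/281 - 850/(-750))/(-7109406) = (-225/281 - 850*(-1/750))*(-1/7109406) = (-225/281 + 17/15)*(-1/7109406) = (1402/4215)*(-1/7109406) = -701/14983073145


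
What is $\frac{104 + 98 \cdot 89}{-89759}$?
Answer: $- \frac{8826}{89759} \approx -0.09833$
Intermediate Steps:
$\frac{104 + 98 \cdot 89}{-89759} = \left(104 + 8722\right) \left(- \frac{1}{89759}\right) = 8826 \left(- \frac{1}{89759}\right) = - \frac{8826}{89759}$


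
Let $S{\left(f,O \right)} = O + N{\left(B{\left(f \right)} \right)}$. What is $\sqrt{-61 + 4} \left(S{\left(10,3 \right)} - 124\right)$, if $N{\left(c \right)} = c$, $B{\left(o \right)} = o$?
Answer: $- 111 i \sqrt{57} \approx - 838.03 i$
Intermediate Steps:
$S{\left(f,O \right)} = O + f$
$\sqrt{-61 + 4} \left(S{\left(10,3 \right)} - 124\right) = \sqrt{-61 + 4} \left(\left(3 + 10\right) - 124\right) = \sqrt{-57} \left(13 - 124\right) = i \sqrt{57} \left(-111\right) = - 111 i \sqrt{57}$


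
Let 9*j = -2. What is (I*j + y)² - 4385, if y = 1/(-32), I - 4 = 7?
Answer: -363201071/82944 ≈ -4378.9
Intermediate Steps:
I = 11 (I = 4 + 7 = 11)
j = -2/9 (j = (⅑)*(-2) = -2/9 ≈ -0.22222)
y = -1/32 ≈ -0.031250
(I*j + y)² - 4385 = (11*(-2/9) - 1/32)² - 4385 = (-22/9 - 1/32)² - 4385 = (-713/288)² - 4385 = 508369/82944 - 4385 = -363201071/82944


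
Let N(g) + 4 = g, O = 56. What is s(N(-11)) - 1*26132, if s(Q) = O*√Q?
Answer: -26132 + 56*I*√15 ≈ -26132.0 + 216.89*I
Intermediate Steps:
N(g) = -4 + g
s(Q) = 56*√Q
s(N(-11)) - 1*26132 = 56*√(-4 - 11) - 1*26132 = 56*√(-15) - 26132 = 56*(I*√15) - 26132 = 56*I*√15 - 26132 = -26132 + 56*I*√15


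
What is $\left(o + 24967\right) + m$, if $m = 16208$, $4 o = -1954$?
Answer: $\frac{81373}{2} \approx 40687.0$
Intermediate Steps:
$o = - \frac{977}{2}$ ($o = \frac{1}{4} \left(-1954\right) = - \frac{977}{2} \approx -488.5$)
$\left(o + 24967\right) + m = \left(- \frac{977}{2} + 24967\right) + 16208 = \frac{48957}{2} + 16208 = \frac{81373}{2}$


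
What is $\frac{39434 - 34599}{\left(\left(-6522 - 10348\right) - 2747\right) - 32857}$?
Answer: $- \frac{4835}{52474} \approx -0.092141$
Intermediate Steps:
$\frac{39434 - 34599}{\left(\left(-6522 - 10348\right) - 2747\right) - 32857} = \frac{4835}{\left(-16870 - 2747\right) - 32857} = \frac{4835}{-19617 - 32857} = \frac{4835}{-52474} = 4835 \left(- \frac{1}{52474}\right) = - \frac{4835}{52474}$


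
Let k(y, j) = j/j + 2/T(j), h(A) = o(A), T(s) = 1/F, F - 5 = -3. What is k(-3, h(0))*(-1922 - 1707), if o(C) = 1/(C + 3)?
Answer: -18145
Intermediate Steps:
o(C) = 1/(3 + C)
F = 2 (F = 5 - 3 = 2)
T(s) = ½ (T(s) = 1/2 = ½)
h(A) = 1/(3 + A)
k(y, j) = 5 (k(y, j) = j/j + 2/(½) = 1 + 2*2 = 1 + 4 = 5)
k(-3, h(0))*(-1922 - 1707) = 5*(-1922 - 1707) = 5*(-3629) = -18145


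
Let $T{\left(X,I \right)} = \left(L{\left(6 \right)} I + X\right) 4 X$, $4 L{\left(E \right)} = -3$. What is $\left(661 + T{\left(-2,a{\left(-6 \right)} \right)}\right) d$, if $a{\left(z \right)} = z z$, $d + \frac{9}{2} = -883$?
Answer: $- \frac{1585075}{2} \approx -7.9254 \cdot 10^{5}$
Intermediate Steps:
$d = - \frac{1775}{2}$ ($d = - \frac{9}{2} - 883 = - \frac{1775}{2} \approx -887.5$)
$L{\left(E \right)} = - \frac{3}{4}$ ($L{\left(E \right)} = \frac{1}{4} \left(-3\right) = - \frac{3}{4}$)
$a{\left(z \right)} = z^{2}$
$T{\left(X,I \right)} = X \left(- 3 I + 4 X\right)$ ($T{\left(X,I \right)} = \left(- \frac{3 I}{4} + X\right) 4 X = \left(X - \frac{3 I}{4}\right) 4 X = \left(- 3 I + 4 X\right) X = X \left(- 3 I + 4 X\right)$)
$\left(661 + T{\left(-2,a{\left(-6 \right)} \right)}\right) d = \left(661 - 2 \left(- 3 \left(-6\right)^{2} + 4 \left(-2\right)\right)\right) \left(- \frac{1775}{2}\right) = \left(661 - 2 \left(\left(-3\right) 36 - 8\right)\right) \left(- \frac{1775}{2}\right) = \left(661 - 2 \left(-108 - 8\right)\right) \left(- \frac{1775}{2}\right) = \left(661 - -232\right) \left(- \frac{1775}{2}\right) = \left(661 + 232\right) \left(- \frac{1775}{2}\right) = 893 \left(- \frac{1775}{2}\right) = - \frac{1585075}{2}$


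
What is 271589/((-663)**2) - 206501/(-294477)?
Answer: 56916050674/43147653471 ≈ 1.3191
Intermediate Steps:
271589/((-663)**2) - 206501/(-294477) = 271589/439569 - 206501*(-1/294477) = 271589*(1/439569) + 206501/294477 = 271589/439569 + 206501/294477 = 56916050674/43147653471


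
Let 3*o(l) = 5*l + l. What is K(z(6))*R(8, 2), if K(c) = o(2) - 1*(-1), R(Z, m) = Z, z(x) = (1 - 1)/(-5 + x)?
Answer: 40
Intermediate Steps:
z(x) = 0 (z(x) = 0/(-5 + x) = 0)
o(l) = 2*l (o(l) = (5*l + l)/3 = (6*l)/3 = 2*l)
K(c) = 5 (K(c) = 2*2 - 1*(-1) = 4 + 1 = 5)
K(z(6))*R(8, 2) = 5*8 = 40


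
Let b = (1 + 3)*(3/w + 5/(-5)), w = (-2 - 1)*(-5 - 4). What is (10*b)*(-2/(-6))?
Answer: -320/27 ≈ -11.852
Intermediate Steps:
w = 27 (w = -3*(-9) = 27)
b = -32/9 (b = (1 + 3)*(3/27 + 5/(-5)) = 4*(3*(1/27) + 5*(-1/5)) = 4*(1/9 - 1) = 4*(-8/9) = -32/9 ≈ -3.5556)
(10*b)*(-2/(-6)) = (10*(-32/9))*(-2/(-6)) = -(-640)*(-1)/(9*6) = -320/9*1/3 = -320/27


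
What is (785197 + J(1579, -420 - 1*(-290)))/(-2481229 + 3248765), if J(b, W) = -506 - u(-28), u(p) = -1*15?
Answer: 392353/383768 ≈ 1.0224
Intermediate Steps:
u(p) = -15
J(b, W) = -491 (J(b, W) = -506 - 1*(-15) = -506 + 15 = -491)
(785197 + J(1579, -420 - 1*(-290)))/(-2481229 + 3248765) = (785197 - 491)/(-2481229 + 3248765) = 784706/767536 = 784706*(1/767536) = 392353/383768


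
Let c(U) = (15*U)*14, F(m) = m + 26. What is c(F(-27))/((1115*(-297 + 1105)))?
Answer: -21/90092 ≈ -0.00023310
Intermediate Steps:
F(m) = 26 + m
c(U) = 210*U
c(F(-27))/((1115*(-297 + 1105))) = (210*(26 - 27))/((1115*(-297 + 1105))) = (210*(-1))/((1115*808)) = -210/900920 = -210*1/900920 = -21/90092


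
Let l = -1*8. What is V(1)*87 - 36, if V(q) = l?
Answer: -732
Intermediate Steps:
l = -8
V(q) = -8
V(1)*87 - 36 = -8*87 - 36 = -696 - 36 = -732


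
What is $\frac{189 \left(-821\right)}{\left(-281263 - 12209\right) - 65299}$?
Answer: $\frac{22167}{51253} \approx 0.4325$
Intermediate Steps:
$\frac{189 \left(-821\right)}{\left(-281263 - 12209\right) - 65299} = - \frac{155169}{-293472 - 65299} = - \frac{155169}{-358771} = \left(-155169\right) \left(- \frac{1}{358771}\right) = \frac{22167}{51253}$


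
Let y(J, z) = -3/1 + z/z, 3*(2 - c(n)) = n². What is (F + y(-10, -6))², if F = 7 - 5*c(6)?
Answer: 3025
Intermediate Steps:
c(n) = 2 - n²/3
y(J, z) = -2 (y(J, z) = -3*1 + 1 = -3 + 1 = -2)
F = 57 (F = 7 - 5*(2 - ⅓*6²) = 7 - 5*(2 - ⅓*36) = 7 - 5*(2 - 12) = 7 - 5*(-10) = 7 + 50 = 57)
(F + y(-10, -6))² = (57 - 2)² = 55² = 3025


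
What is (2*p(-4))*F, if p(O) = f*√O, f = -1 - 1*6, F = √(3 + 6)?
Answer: -84*I ≈ -84.0*I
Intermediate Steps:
F = 3 (F = √9 = 3)
f = -7 (f = -1 - 6 = -7)
p(O) = -7*√O
(2*p(-4))*F = (2*(-14*I))*3 = -28*I*3 = -84*I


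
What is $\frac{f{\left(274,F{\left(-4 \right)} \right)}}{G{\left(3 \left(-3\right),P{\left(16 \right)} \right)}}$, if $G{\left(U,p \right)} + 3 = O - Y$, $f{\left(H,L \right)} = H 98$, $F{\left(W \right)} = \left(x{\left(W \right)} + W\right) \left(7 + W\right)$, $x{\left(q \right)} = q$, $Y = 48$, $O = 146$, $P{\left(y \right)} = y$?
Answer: $\frac{26852}{95} \approx 282.65$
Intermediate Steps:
$F{\left(W \right)} = 2 W \left(7 + W\right)$ ($F{\left(W \right)} = \left(W + W\right) \left(7 + W\right) = 2 W \left(7 + W\right)$)
$f{\left(H,L \right)} = 98 H$
$G{\left(U,p \right)} = 95$ ($G{\left(U,p \right)} = -3 + \left(146 - 48\right) = -3 + 98 = 95$)
$\frac{f{\left(274,F{\left(-4 \right)} \right)}}{G{\left(3 \left(-3\right),P{\left(16 \right)} \right)}} = \frac{98 \cdot 274}{95} = 26852 \cdot \frac{1}{95} = \frac{26852}{95}$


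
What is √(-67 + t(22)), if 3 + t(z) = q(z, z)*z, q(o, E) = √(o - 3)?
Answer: √(-70 + 22*√19) ≈ 5.0888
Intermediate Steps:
q(o, E) = √(-3 + o)
t(z) = -3 + z*√(-3 + z) (t(z) = -3 + √(-3 + z)*z = -3 + z*√(-3 + z))
√(-67 + t(22)) = √(-67 + (-3 + 22*√(-3 + 22))) = √(-67 + (-3 + 22*√19)) = √(-70 + 22*√19)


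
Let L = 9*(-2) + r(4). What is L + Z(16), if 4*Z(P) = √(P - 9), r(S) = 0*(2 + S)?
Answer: -18 + √7/4 ≈ -17.339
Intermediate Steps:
r(S) = 0
Z(P) = √(-9 + P)/4 (Z(P) = √(P - 9)/4 = √(-9 + P)/4)
L = -18 (L = 9*(-2) + 0 = -18 + 0 = -18)
L + Z(16) = -18 + √(-9 + 16)/4 = -18 + √7/4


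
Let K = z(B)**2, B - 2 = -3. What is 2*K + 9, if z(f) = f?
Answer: 11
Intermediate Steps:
B = -1 (B = 2 - 3 = -1)
K = 1 (K = (-1)**2 = 1)
2*K + 9 = 2*1 + 9 = 2 + 9 = 11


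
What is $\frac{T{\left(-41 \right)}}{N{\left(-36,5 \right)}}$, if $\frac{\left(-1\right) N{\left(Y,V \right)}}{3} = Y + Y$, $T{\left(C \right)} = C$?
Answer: $- \frac{41}{216} \approx -0.18981$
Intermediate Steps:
$N{\left(Y,V \right)} = - 6 Y$ ($N{\left(Y,V \right)} = - 3 \left(Y + Y\right) = - 3 \cdot 2 Y = - 6 Y$)
$\frac{T{\left(-41 \right)}}{N{\left(-36,5 \right)}} = - \frac{41}{\left(-6\right) \left(-36\right)} = - \frac{41}{216}$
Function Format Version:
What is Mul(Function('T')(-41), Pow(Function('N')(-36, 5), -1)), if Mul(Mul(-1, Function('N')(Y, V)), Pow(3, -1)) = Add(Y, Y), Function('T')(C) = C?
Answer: Rational(-41, 216) ≈ -0.18981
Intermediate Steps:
Function('N')(Y, V) = Mul(-6, Y) (Function('N')(Y, V) = Mul(-3, Add(Y, Y)) = Mul(-3, Mul(2, Y)) = Mul(-6, Y))
Mul(Function('T')(-41), Pow(Function('N')(-36, 5), -1)) = Mul(-41, Pow(Mul(-6, -36), -1)) = Mul(-41, Pow(216, -1)) = Mul(-41, Rational(1, 216)) = Rational(-41, 216)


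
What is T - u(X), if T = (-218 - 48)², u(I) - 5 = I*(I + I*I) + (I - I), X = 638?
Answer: -260030365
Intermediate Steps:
u(I) = 5 + I*(I + I²) (u(I) = 5 + (I*(I + I*I) + (I - I)) = 5 + (I*(I + I²) + 0) = 5 + I*(I + I²))
T = 70756 (T = (-266)² = 70756)
T - u(X) = 70756 - (5 + 638² + 638³) = 70756 - (5 + 407044 + 259694072) = 70756 - 1*260101121 = 70756 - 260101121 = -260030365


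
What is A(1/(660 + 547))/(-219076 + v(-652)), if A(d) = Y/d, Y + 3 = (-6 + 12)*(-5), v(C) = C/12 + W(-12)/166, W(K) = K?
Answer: 9917919/54563471 ≈ 0.18177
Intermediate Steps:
v(C) = -6/83 + C/12 (v(C) = C/12 - 12/166 = C*(1/12) - 12*1/166 = C/12 - 6/83 = -6/83 + C/12)
Y = -33 (Y = -3 + (-6 + 12)*(-5) = -3 + 6*(-5) = -3 - 30 = -33)
A(d) = -33/d
A(1/(660 + 547))/(-219076 + v(-652)) = (-33/(1/(660 + 547)))/(-219076 + (-6/83 + (1/12)*(-652))) = (-33/(1/1207))/(-219076 + (-6/83 - 163/3)) = (-33/1/1207)/(-219076 - 13547/249) = (-33*1207)/(-54563471/249) = -39831*(-249/54563471) = 9917919/54563471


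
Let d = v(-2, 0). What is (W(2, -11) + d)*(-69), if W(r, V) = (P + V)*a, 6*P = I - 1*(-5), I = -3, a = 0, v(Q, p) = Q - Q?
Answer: 0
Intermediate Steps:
v(Q, p) = 0
d = 0
P = ⅓ (P = (-3 - 1*(-5))/6 = (-3 + 5)/6 = (⅙)*2 = ⅓ ≈ 0.33333)
W(r, V) = 0 (W(r, V) = (⅓ + V)*0 = 0)
(W(2, -11) + d)*(-69) = (0 + 0)*(-69) = 0*(-69) = 0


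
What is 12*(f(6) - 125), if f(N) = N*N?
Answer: -1068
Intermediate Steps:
f(N) = N²
12*(f(6) - 125) = 12*(6² - 125) = 12*(36 - 125) = 12*(-89) = -1068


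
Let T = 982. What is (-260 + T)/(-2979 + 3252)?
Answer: 722/273 ≈ 2.6447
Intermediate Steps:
(-260 + T)/(-2979 + 3252) = (-260 + 982)/(-2979 + 3252) = 722/273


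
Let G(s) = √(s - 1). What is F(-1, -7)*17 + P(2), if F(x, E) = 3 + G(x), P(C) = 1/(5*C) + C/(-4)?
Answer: 253/5 + 17*I*√2 ≈ 50.6 + 24.042*I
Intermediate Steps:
G(s) = √(-1 + s)
P(C) = -C/4 + 1/(5*C) (P(C) = 1/(5*C) + C*(-¼) = 1/(5*C) - C/4 = -C/4 + 1/(5*C))
F(x, E) = 3 + √(-1 + x)
F(-1, -7)*17 + P(2) = (3 + √(-1 - 1))*17 + (-¼*2 + (⅕)/2) = (3 + √(-2))*17 + (-½ + (⅕)*(½)) = (3 + I*√2)*17 + (-½ + ⅒) = (51 + 17*I*√2) - ⅖ = 253/5 + 17*I*√2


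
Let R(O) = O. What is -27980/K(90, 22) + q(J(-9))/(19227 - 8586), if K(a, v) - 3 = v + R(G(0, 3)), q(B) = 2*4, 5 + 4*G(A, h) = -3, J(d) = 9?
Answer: -297734996/244743 ≈ -1216.5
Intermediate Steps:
G(A, h) = -2 (G(A, h) = -5/4 + (¼)*(-3) = -5/4 - ¾ = -2)
q(B) = 8
K(a, v) = 1 + v (K(a, v) = 3 + (v - 2) = 3 + (-2 + v) = 1 + v)
-27980/K(90, 22) + q(J(-9))/(19227 - 8586) = -27980/(1 + 22) + 8/(19227 - 8586) = -27980/23 + 8/10641 = -297734996/244743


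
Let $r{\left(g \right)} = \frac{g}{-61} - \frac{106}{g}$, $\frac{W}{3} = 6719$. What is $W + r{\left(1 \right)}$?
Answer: $\frac{1223110}{61} \approx 20051.0$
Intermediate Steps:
$W = 20157$ ($W = 3 \cdot 6719 = 20157$)
$r{\left(g \right)} = - \frac{106}{g} - \frac{g}{61}$ ($r{\left(g \right)} = g \left(- \frac{1}{61}\right) - \frac{106}{g} = - \frac{g}{61} - \frac{106}{g} = - \frac{106}{g} - \frac{g}{61}$)
$W + r{\left(1 \right)} = 20157 - \left(\frac{1}{61} + \frac{106}{1}\right) = 20157 - \frac{6467}{61} = \frac{1223110}{61}$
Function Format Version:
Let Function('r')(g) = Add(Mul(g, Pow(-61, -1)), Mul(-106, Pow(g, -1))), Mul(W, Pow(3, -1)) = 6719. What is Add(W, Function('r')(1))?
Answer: Rational(1223110, 61) ≈ 20051.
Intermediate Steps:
W = 20157 (W = Mul(3, 6719) = 20157)
Function('r')(g) = Add(Mul(-106, Pow(g, -1)), Mul(Rational(-1, 61), g)) (Function('r')(g) = Add(Mul(g, Rational(-1, 61)), Mul(-106, Pow(g, -1))) = Add(Mul(Rational(-1, 61), g), Mul(-106, Pow(g, -1))) = Add(Mul(-106, Pow(g, -1)), Mul(Rational(-1, 61), g)))
Add(W, Function('r')(1)) = Add(20157, Add(Mul(-106, Pow(1, -1)), Mul(Rational(-1, 61), 1))) = Add(20157, Add(Mul(-106, 1), Rational(-1, 61))) = Add(20157, Add(-106, Rational(-1, 61))) = Add(20157, Rational(-6467, 61)) = Rational(1223110, 61)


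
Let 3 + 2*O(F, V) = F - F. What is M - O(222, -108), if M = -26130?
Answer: -52257/2 ≈ -26129.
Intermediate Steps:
O(F, V) = -3/2 (O(F, V) = -3/2 + (F - F)/2 = -3/2 + (1/2)*0 = -3/2 + 0 = -3/2)
M - O(222, -108) = -26130 - 1*(-3/2) = -26130 + 3/2 = -52257/2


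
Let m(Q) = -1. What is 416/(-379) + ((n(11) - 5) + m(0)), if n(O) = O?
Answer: 1479/379 ≈ 3.9024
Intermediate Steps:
416/(-379) + ((n(11) - 5) + m(0)) = 416/(-379) + ((11 - 5) - 1) = 416*(-1/379) + (6 - 1) = -416/379 + 5 = 1479/379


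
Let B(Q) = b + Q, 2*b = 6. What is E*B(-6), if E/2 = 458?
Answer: -2748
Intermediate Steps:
E = 916 (E = 2*458 = 916)
b = 3 (b = (½)*6 = 3)
B(Q) = 3 + Q
E*B(-6) = 916*(3 - 6) = 916*(-3) = -2748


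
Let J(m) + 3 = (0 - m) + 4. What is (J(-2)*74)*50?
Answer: 11100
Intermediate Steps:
J(m) = 1 - m (J(m) = -3 + ((0 - m) + 4) = -3 + (-m + 4) = -3 + (4 - m) = 1 - m)
(J(-2)*74)*50 = ((1 - 1*(-2))*74)*50 = ((1 + 2)*74)*50 = (3*74)*50 = 222*50 = 11100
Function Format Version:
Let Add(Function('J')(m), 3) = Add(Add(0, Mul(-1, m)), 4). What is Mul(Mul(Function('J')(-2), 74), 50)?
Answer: 11100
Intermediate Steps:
Function('J')(m) = Add(1, Mul(-1, m)) (Function('J')(m) = Add(-3, Add(Add(0, Mul(-1, m)), 4)) = Add(-3, Add(Mul(-1, m), 4)) = Add(-3, Add(4, Mul(-1, m))) = Add(1, Mul(-1, m)))
Mul(Mul(Function('J')(-2), 74), 50) = Mul(Mul(Add(1, Mul(-1, -2)), 74), 50) = Mul(Mul(Add(1, 2), 74), 50) = Mul(Mul(3, 74), 50) = Mul(222, 50) = 11100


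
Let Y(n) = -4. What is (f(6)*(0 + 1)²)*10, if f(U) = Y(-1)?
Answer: -40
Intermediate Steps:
f(U) = -4
(f(6)*(0 + 1)²)*10 = -4*(0 + 1)²*10 = -4*1²*10 = -4*1*10 = -4*10 = -40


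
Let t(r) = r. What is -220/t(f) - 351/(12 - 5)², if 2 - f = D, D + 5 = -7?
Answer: -1121/49 ≈ -22.878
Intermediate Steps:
D = -12 (D = -5 - 7 = -12)
f = 14 (f = 2 - 1*(-12) = 2 + 12 = 14)
-220/t(f) - 351/(12 - 5)² = -220/14 - 351/(12 - 5)² = -220*1/14 - 351/(7²) = -110/7 - 351/49 = -1121/49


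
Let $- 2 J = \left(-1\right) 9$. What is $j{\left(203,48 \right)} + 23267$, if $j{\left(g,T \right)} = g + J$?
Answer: $\frac{46949}{2} \approx 23475.0$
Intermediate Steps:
$J = \frac{9}{2}$ ($J = - \frac{\left(-1\right) 9}{2} = \left(- \frac{1}{2}\right) \left(-9\right) = \frac{9}{2} \approx 4.5$)
$j{\left(g,T \right)} = \frac{9}{2} + g$ ($j{\left(g,T \right)} = g + \frac{9}{2} = \frac{9}{2} + g$)
$j{\left(203,48 \right)} + 23267 = \left(\frac{9}{2} + 203\right) + 23267 = \frac{415}{2} + 23267 = \frac{46949}{2}$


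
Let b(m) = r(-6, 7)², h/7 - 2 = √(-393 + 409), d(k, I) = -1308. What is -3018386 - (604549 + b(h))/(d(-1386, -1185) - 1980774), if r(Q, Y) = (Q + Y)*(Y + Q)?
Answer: -2991343977551/991041 ≈ -3.0184e+6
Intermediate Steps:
h = 42 (h = 14 + 7*√(-393 + 409) = 14 + 7*√16 = 14 + 7*4 = 14 + 28 = 42)
r(Q, Y) = (Q + Y)² (r(Q, Y) = (Q + Y)*(Q + Y) = (Q + Y)²)
b(m) = 1 (b(m) = ((-6 + 7)²)² = (1²)² = 1² = 1)
-3018386 - (604549 + b(h))/(d(-1386, -1185) - 1980774) = -3018386 - (604549 + 1)/(-1308 - 1980774) = -3018386 - 604550/(-1982082) = -3018386 - 604550*(-1)/1982082 = -3018386 - 1*(-302275/991041) = -3018386 + 302275/991041 = -2991343977551/991041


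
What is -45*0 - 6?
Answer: -6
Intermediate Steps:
-45*0 - 6 = -5*0 - 6 = 0 - 6 = -6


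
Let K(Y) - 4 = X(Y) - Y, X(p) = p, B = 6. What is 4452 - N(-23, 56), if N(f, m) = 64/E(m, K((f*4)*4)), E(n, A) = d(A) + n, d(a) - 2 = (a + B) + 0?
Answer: 75668/17 ≈ 4451.1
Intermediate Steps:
K(Y) = 4 (K(Y) = 4 + (Y - Y) = 4 + 0 = 4)
d(a) = 8 + a (d(a) = 2 + ((a + 6) + 0) = 2 + ((6 + a) + 0) = 2 + (6 + a) = 8 + a)
E(n, A) = 8 + A + n (E(n, A) = (8 + A) + n = 8 + A + n)
N(f, m) = 64/(12 + m) (N(f, m) = 64/(8 + 4 + m) = 64/(12 + m))
4452 - N(-23, 56) = 4452 - 64/(12 + 56) = 4452 - 64/68 = 4452 - 1*16/17 = 4452 - 16/17 = 75668/17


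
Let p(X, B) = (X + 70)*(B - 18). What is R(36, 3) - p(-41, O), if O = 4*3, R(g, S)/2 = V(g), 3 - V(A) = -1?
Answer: 182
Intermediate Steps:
V(A) = 4 (V(A) = 3 - 1*(-1) = 3 + 1 = 4)
R(g, S) = 8 (R(g, S) = 2*4 = 8)
O = 12
p(X, B) = (-18 + B)*(70 + X) (p(X, B) = (70 + X)*(-18 + B) = (-18 + B)*(70 + X))
R(36, 3) - p(-41, O) = 8 - (-1260 - 18*(-41) + 70*12 + 12*(-41)) = 8 - (-1260 + 738 + 840 - 492) = 8 - 1*(-174) = 8 + 174 = 182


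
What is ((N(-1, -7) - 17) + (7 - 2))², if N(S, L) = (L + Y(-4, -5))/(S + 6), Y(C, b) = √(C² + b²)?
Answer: (67 - √41)²/25 ≈ 146.88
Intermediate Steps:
N(S, L) = (L + √41)/(6 + S) (N(S, L) = (L + √((-4)² + (-5)²))/(S + 6) = (L + √(16 + 25))/(6 + S) = (L + √41)/(6 + S))
((N(-1, -7) - 17) + (7 - 2))² = (((-7 + √41)/(6 - 1) - 17) + (7 - 2))² = (((-7 + √41)/5 - 17) + 5)² = (((-7/5 + √41/5) - 17) + 5)² = ((-92/5 + √41/5) + 5)² = (-67/5 + √41/5)²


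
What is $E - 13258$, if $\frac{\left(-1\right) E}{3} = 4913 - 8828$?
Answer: $-1513$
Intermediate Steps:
$E = 11745$ ($E = - 3 \left(4913 - 8828\right) = \left(-3\right) \left(-3915\right) = 11745$)
$E - 13258 = 11745 - 13258 = -1513$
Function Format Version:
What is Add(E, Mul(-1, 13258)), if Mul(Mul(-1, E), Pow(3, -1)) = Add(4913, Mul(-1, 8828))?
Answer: -1513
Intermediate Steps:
E = 11745 (E = Mul(-3, Add(4913, Mul(-1, 8828))) = Mul(-3, Add(4913, -8828)) = Mul(-3, -3915) = 11745)
Add(E, Mul(-1, 13258)) = Add(11745, Mul(-1, 13258)) = Add(11745, -13258) = -1513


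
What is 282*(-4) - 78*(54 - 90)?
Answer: 1680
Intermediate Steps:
282*(-4) - 78*(54 - 90) = -1128 - 78*(-36) = -1128 + 2808 = 1680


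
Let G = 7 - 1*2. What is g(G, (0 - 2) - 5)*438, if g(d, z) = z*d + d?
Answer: -13140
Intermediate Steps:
G = 5 (G = 7 - 2 = 5)
g(d, z) = d + d*z (g(d, z) = d*z + d = d + d*z)
g(G, (0 - 2) - 5)*438 = (5*(1 + ((0 - 2) - 5)))*438 = (5*(1 + (-2 - 5)))*438 = (5*(1 - 7))*438 = (5*(-6))*438 = -30*438 = -13140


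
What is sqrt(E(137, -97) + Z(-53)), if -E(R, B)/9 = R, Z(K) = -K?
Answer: 2*I*sqrt(295) ≈ 34.351*I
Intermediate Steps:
E(R, B) = -9*R
sqrt(E(137, -97) + Z(-53)) = sqrt(-9*137 - 1*(-53)) = sqrt(-1233 + 53) = sqrt(-1180) = 2*I*sqrt(295)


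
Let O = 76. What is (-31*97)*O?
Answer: -228532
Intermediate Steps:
(-31*97)*O = -31*97*76 = -3007*76 = -228532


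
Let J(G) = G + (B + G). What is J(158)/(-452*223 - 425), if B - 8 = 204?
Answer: -528/101221 ≈ -0.0052163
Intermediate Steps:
B = 212 (B = 8 + 204 = 212)
J(G) = 212 + 2*G (J(G) = G + (212 + G) = 212 + 2*G)
J(158)/(-452*223 - 425) = (212 + 2*158)/(-452*223 - 425) = (212 + 316)/(-100796 - 425) = 528/(-101221) = 528*(-1/101221) = -528/101221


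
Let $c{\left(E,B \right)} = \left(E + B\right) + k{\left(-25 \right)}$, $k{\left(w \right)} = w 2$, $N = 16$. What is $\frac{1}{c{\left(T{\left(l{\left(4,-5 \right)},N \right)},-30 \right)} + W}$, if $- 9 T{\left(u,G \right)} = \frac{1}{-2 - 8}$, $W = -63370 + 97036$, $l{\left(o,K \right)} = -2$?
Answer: $\frac{90}{3022741} \approx 2.9774 \cdot 10^{-5}$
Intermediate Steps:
$k{\left(w \right)} = 2 w$
$W = 33666$
$T{\left(u,G \right)} = \frac{1}{90}$ ($T{\left(u,G \right)} = - \frac{1}{9 \left(-2 - 8\right)} = - \frac{1}{9 \left(-10\right)} = \left(- \frac{1}{9}\right) \left(- \frac{1}{10}\right) = \frac{1}{90}$)
$c{\left(E,B \right)} = -50 + B + E$ ($c{\left(E,B \right)} = \left(E + B\right) + 2 \left(-25\right) = \left(B + E\right) - 50 = -50 + B + E$)
$\frac{1}{c{\left(T{\left(l{\left(4,-5 \right)},N \right)},-30 \right)} + W} = \frac{1}{\left(-50 - 30 + \frac{1}{90}\right) + 33666} = \frac{1}{- \frac{7199}{90} + 33666} = \frac{1}{\frac{3022741}{90}} = \frac{90}{3022741}$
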